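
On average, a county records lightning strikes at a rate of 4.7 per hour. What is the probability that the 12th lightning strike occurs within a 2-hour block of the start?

0.2374

Over the interval, μ = 4.7 × 2 = 9.4 (a 2-hour block = 2 hours).
The 12th arrival falls in the interval iff at least 12 events occur there: P(S_12 ≤ t) = P(N ≥ 12) = 1 − P(N ≤ 11) ≈ 0.2374.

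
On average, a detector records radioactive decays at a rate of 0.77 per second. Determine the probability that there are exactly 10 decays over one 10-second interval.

Over the interval, μ = 0.77 × 10 = 7.7 (a 10-second interval = 10 seconds).
P(N = 10) = e^(−μ) μ^10/10! = e^(−7.7) · 7.7^10/3628800 ≈ 0.0914.

0.0914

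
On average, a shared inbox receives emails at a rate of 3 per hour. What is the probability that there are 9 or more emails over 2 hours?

Over the interval, μ = 3 × 2 = 6 (2 hours).
P(N ≥ 9) = 1 − P(N ≤ 8) = 1 − Σ_{j=0}^{8} e^(−μ) μ^j/j! ≈ 0.1528.

0.1528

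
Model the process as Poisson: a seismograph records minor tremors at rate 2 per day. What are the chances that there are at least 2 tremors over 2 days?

Over the interval, μ = 2 × 2 = 4 (2 days).
P(N ≥ 2) = 1 − P(N ≤ 1) = 1 − Σ_{j=0}^{1} e^(−μ) μ^j/j! ≈ 0.9084.

0.9084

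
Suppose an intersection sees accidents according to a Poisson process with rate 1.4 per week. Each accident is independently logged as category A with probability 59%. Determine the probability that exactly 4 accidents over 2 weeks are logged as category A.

Thinning: the accidents that are logged as category A themselves form a Poisson process with rate 0.59 × 1.4 = 0.826 per week.
Over the interval, μ = 0.826 × 2 = 1.652 (2 weeks).
P(N = 4) = e^(−1.652) · 1.652^4/4! ≈ 0.0595.

0.0595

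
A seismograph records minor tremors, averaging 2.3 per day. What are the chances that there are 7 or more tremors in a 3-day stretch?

Over the interval, μ = 2.3 × 3 = 6.9 (a 3-day stretch = 3 days).
P(N ≥ 7) = 1 − P(N ≤ 6) = 1 − Σ_{j=0}^{6} e^(−μ) μ^j/j! ≈ 0.5353.

0.5353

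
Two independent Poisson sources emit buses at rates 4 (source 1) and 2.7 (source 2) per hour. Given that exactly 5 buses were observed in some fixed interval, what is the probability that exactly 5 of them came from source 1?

0.0758

Given the total, each event is independently from source 1 with probability p = λ_1/(λ_1+λ_2) = 4/6.7 ≈ 0.5970.
So K ~ Binomial(5, 4/6.7): P(K = 5) = C(5,5) · (4/6.7)^5 · (2.7/6.7)^0 ≈ 0.0758.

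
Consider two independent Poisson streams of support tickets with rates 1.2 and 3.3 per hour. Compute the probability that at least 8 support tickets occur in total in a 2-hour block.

0.6761

Independent Poisson processes superpose: combined rate λ = 1.2 + 3.3 = 4.5 per hour.
Over the interval, μ = 4.5 × 2 = 9 (a 2-hour block = 2 hours).
P(N ≥ 8) = 1 − P(N ≤ 7) ≈ 0.6761.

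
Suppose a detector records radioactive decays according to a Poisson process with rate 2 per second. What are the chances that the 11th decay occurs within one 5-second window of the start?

Over the interval, μ = 2 × 5 = 10 (a 5-second window = 5 seconds).
The 11th arrival falls in the interval iff at least 11 events occur there: P(S_11 ≤ t) = P(N ≥ 11) = 1 − P(N ≤ 10) ≈ 0.4170.

0.4170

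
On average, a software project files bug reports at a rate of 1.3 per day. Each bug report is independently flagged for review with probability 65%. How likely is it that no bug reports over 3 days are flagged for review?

Thinning: the bug reports that are flagged for review themselves form a Poisson process with rate 0.65 × 1.3 = 0.845 per day.
Over the interval, μ = 0.845 × 3 = 2.535 (3 days).
P(N = 0) = e^(−2.535) · 2.535^0/0! ≈ 0.0793.

0.0793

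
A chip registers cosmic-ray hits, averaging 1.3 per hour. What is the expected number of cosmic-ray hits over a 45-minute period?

0.975

E[N] = λt = 1.3 × 0.75 = 0.975 (a 45-minute period = 0.75 hours).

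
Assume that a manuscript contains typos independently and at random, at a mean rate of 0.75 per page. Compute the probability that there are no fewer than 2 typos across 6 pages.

Over the interval, μ = 0.75 × 6 = 4.5 (6 pages).
P(N ≥ 2) = 1 − P(N ≤ 1) = 1 − Σ_{j=0}^{1} e^(−μ) μ^j/j! ≈ 0.9389.

0.9389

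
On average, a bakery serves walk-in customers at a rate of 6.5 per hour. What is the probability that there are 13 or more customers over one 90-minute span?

0.1854

Over the interval, μ = 6.5 × 1.5 = 9.75 (a 90-minute span = 1.5 hours).
P(N ≥ 13) = 1 − P(N ≤ 12) = 1 − Σ_{j=0}^{12} e^(−μ) μ^j/j! ≈ 0.1854.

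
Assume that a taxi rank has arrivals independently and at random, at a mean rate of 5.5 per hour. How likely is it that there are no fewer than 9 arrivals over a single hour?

With mean μ = 5.5 per hour,
P(N ≥ 9) = 1 − P(N ≤ 8) = 1 − Σ_{j=0}^{8} e^(−μ) μ^j/j! ≈ 0.1056.

0.1056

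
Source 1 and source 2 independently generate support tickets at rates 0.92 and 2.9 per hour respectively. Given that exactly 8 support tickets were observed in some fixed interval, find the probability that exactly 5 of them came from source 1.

Given the total, each event is independently from source 1 with probability p = λ_1/(λ_1+λ_2) = 0.92/3.82 ≈ 0.2408.
So K ~ Binomial(8, 0.92/3.82): P(K = 5) = C(8,5) · (0.92/3.82)^5 · (2.9/3.82)^3 ≈ 0.0199.

0.0199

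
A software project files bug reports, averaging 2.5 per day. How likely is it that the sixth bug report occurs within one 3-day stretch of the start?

0.7586

Over the interval, μ = 2.5 × 3 = 7.5 (a 3-day stretch = 3 days).
The sixth arrival falls in the interval iff at least 6 events occur there: P(S_6 ≤ t) = P(N ≥ 6) = 1 − P(N ≤ 5) ≈ 0.7586.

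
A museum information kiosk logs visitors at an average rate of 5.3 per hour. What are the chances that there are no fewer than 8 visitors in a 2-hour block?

0.8290

Over the interval, μ = 5.3 × 2 = 10.6 (a 2-hour block = 2 hours).
P(N ≥ 8) = 1 − P(N ≤ 7) = 1 − Σ_{j=0}^{7} e^(−μ) μ^j/j! ≈ 0.8290.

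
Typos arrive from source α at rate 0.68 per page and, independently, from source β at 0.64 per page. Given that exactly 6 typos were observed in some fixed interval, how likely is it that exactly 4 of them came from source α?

Given the total, each event is independently from source α with probability p = λ_α/(λ_α+λ_β) = 0.68/1.32 ≈ 0.5152.
So K ~ Binomial(6, 0.68/1.32): P(K = 4) = C(6,4) · (0.68/1.32)^4 · (0.64/1.32)^2 ≈ 0.2483.

0.2483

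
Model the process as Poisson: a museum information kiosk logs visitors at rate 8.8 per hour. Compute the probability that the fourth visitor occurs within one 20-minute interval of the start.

Over the interval, μ = 8.8 × 1/3 ≈ 2.93333 (a 20-minute interval = 1/3 hours).
The fourth arrival falls in the interval iff at least 4 events occur there: P(S_4 ≤ t) = P(N ≥ 4) = 1 − P(N ≤ 3) ≈ 0.3378.

0.3378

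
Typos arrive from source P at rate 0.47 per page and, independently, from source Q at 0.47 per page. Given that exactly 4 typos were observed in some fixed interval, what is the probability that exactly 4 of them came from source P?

0.0625

Given the total, each event is independently from source P with probability p = λ_P/(λ_P+λ_Q) = 0.47/0.94 = 0.5000.
So K ~ Binomial(4, 0.47/0.94): P(K = 4) = C(4,4) · (0.47/0.94)^4 · (0.47/0.94)^0 ≈ 0.0625.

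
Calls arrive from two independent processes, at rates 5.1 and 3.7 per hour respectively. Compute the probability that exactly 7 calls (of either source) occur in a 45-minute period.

0.1472

Independent Poisson processes superpose: combined rate λ = 5.1 + 3.7 = 8.8 per hour.
Over the interval, μ = 8.8 × 0.75 = 6.6 (a 45-minute period = 0.75 hours).
P(N = 7) = e^(−6.6) · 6.6^7/7! ≈ 0.1472.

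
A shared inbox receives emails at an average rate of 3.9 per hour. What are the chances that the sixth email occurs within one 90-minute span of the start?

Over the interval, μ = 3.9 × 1.5 = 5.85 (a 90-minute span = 1.5 hours).
The sixth arrival falls in the interval iff at least 6 events occur there: P(S_6 ≤ t) = P(N ≥ 6) = 1 − P(N ≤ 5) ≈ 0.5299.

0.5299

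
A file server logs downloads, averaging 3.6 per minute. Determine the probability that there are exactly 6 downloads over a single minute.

With mean μ = 3.6 per minute,
P(N = 6) = e^(−μ) μ^6/6! = e^(−3.6) · 3.6^6/720 ≈ 0.0826.

0.0826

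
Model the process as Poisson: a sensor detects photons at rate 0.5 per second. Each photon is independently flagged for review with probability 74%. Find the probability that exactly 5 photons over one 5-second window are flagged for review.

Thinning: the photons that are flagged for review themselves form a Poisson process with rate 0.74 × 0.5 = 0.37 per second.
Over the interval, μ = 0.37 × 5 = 1.85 (a 5-second window = 5 seconds).
P(N = 5) = e^(−1.85) · 1.85^5/5! ≈ 0.0284.

0.0284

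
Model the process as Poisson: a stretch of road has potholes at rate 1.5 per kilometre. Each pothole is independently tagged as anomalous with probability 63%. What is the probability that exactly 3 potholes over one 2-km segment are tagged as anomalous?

Thinning: the potholes that are tagged as anomalous themselves form a Poisson process with rate 0.63 × 1.5 = 0.945 per kilometre.
Over the interval, μ = 0.945 × 2 = 1.89 (a 2-km segment = 2 kilometres).
P(N = 3) = e^(−1.89) · 1.89^3/3! ≈ 0.1700.

0.1700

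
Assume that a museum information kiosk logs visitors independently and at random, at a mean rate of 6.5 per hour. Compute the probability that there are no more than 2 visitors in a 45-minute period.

Over the interval, μ = 6.5 × 0.75 = 4.875 (a 45-minute period = 0.75 hours).
P(N ≤ 2) = Σ_{j=0}^{2} e^(−μ) μ^j/j! ≈ 0.1356.

0.1356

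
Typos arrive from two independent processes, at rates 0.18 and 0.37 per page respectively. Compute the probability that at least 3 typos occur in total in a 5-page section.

Independent Poisson processes superpose: combined rate λ = 0.18 + 0.37 = 0.55 per page.
Over the interval, μ = 0.55 × 5 = 2.75 (a 5-page section = 5 pages).
P(N ≥ 3) = 1 − P(N ≤ 2) ≈ 0.5185.

0.5185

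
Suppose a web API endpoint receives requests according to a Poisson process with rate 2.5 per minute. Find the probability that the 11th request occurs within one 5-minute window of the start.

Over the interval, μ = 2.5 × 5 = 12.5 (a 5-minute window = 5 minutes).
The 11th arrival falls in the interval iff at least 11 events occur there: P(S_11 ≤ t) = P(N ≥ 11) = 1 − P(N ≤ 10) ≈ 0.7029.

0.7029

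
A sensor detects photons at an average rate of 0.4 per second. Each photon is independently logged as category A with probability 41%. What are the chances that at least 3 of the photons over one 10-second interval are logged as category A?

Thinning: the photons that are logged as category A themselves form a Poisson process with rate 0.41 × 0.4 = 0.164 per second.
Over the interval, μ = 0.164 × 10 = 1.64 (a 10-second interval = 10 seconds).
P(N ≥ 3) = 1 − P(N ≤ 2) ≈ 0.2270.

0.2270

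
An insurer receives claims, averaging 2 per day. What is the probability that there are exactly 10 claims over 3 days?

Over the interval, μ = 2 × 3 = 6 (3 days).
P(N = 10) = e^(−μ) μ^10/10! = e^(−6) · 6^10/3628800 ≈ 0.0413.

0.0413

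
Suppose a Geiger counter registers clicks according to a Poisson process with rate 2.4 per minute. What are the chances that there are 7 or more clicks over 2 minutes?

0.2092

Over the interval, μ = 2.4 × 2 = 4.8 (2 minutes).
P(N ≥ 7) = 1 − P(N ≤ 6) = 1 − Σ_{j=0}^{6} e^(−μ) μ^j/j! ≈ 0.2092.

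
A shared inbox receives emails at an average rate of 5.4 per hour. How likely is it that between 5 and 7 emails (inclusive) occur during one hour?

0.4483

With mean μ = 5.4 per hour,
P(5 ≤ N ≤ 7) = Σ_{j=5}^{7} e^(−5.4) · 5.4^j/j! ≈ 0.4483.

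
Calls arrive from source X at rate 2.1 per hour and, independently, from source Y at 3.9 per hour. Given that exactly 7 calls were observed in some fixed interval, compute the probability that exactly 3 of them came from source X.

Given the total, each event is independently from source X with probability p = λ_X/(λ_X+λ_Y) = 2.1/6 = 0.3500.
So K ~ Binomial(7, 2.1/6): P(K = 3) = C(7,3) · (2.1/6)^3 · (3.9/6)^4 ≈ 0.2679.

0.2679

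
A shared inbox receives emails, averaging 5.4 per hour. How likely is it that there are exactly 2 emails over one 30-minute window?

Over the interval, μ = 5.4 × 0.5 = 2.7 (a 30-minute window = 0.5 hours).
P(N = 2) = e^(−μ) μ^2/2! = e^(−2.7) · 2.7^2/2 ≈ 0.2450.

0.2450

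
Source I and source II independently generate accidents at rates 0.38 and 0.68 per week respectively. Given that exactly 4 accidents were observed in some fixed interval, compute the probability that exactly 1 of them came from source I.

0.3786

Given the total, each event is independently from source I with probability p = λ_I/(λ_I+λ_II) = 0.38/1.06 ≈ 0.3585.
So K ~ Binomial(4, 0.38/1.06): P(K = 1) = C(4,1) · (0.38/1.06)^1 · (0.68/1.06)^3 ≈ 0.3786.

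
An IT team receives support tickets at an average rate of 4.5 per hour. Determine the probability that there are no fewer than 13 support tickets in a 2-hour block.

Over the interval, μ = 4.5 × 2 = 9 (a 2-hour block = 2 hours).
P(N ≥ 13) = 1 − P(N ≤ 12) = 1 − Σ_{j=0}^{12} e^(−μ) μ^j/j! ≈ 0.1242.

0.1242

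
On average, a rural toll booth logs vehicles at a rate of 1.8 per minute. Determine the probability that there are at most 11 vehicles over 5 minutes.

0.8030

Over the interval, μ = 1.8 × 5 = 9 (5 minutes).
P(N ≤ 11) = Σ_{j=0}^{11} e^(−μ) μ^j/j! ≈ 0.8030.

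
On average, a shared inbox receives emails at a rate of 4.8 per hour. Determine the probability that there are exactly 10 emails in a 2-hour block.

Over the interval, μ = 4.8 × 2 = 9.6 (a 2-hour block = 2 hours).
P(N = 10) = e^(−μ) μ^10/10! = e^(−9.6) · 9.6^10/3628800 ≈ 0.1241.

0.1241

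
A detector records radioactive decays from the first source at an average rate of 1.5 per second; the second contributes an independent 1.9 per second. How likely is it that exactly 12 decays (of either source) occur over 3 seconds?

0.0984

Independent Poisson processes superpose: combined rate λ = 1.5 + 1.9 = 3.4 per second.
Over the interval, μ = 3.4 × 3 = 10.2 (3 seconds).
P(N = 12) = e^(−10.2) · 10.2^12/12! ≈ 0.0984.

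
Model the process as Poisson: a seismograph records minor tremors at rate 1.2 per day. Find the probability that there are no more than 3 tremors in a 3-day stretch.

0.5152

Over the interval, μ = 1.2 × 3 = 3.6 (a 3-day stretch = 3 days).
P(N ≤ 3) = Σ_{j=0}^{3} e^(−μ) μ^j/j! ≈ 0.5152.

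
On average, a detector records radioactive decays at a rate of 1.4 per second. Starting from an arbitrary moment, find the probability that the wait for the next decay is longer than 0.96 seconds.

0.2608

The wait for the next event is exponential with rate λ = 1.4 per second.
P(T > 0.96) = e^(−λt) = e^(−1.4 × 0.96) = e^(−1.344) ≈ 0.2608.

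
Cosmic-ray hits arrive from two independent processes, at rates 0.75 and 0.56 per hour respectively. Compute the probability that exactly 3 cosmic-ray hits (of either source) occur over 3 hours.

0.1987

Independent Poisson processes superpose: combined rate λ = 0.75 + 0.56 = 1.31 per hour.
Over the interval, μ = 1.31 × 3 = 3.93 (3 hours).
P(N = 3) = e^(−3.93) · 3.93^3/3! ≈ 0.1987.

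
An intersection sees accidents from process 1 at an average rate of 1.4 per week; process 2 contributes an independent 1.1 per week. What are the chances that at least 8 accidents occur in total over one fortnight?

0.1334

Independent Poisson processes superpose: combined rate λ = 1.4 + 1.1 = 2.5 per week.
Over the interval, μ = 2.5 × 2 = 5 (a fortnight = 2 weeks).
P(N ≥ 8) = 1 − P(N ≤ 7) ≈ 0.1334.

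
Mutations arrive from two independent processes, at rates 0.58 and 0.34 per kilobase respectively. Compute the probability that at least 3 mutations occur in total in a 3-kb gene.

0.5210

Independent Poisson processes superpose: combined rate λ = 0.58 + 0.34 = 0.92 per kilobase.
Over the interval, μ = 0.92 × 3 = 2.76 (a 3-kb gene = 3 kilobases).
P(N ≥ 3) = 1 − P(N ≤ 2) ≈ 0.5210.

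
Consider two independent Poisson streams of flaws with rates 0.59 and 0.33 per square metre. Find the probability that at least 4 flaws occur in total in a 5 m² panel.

Independent Poisson processes superpose: combined rate λ = 0.59 + 0.33 = 0.92 per square metre.
Over the interval, μ = 0.92 × 5 = 4.6 (a 5 m² panel = 5 square metres).
P(N ≥ 4) = 1 − P(N ≤ 3) ≈ 0.6743.

0.6743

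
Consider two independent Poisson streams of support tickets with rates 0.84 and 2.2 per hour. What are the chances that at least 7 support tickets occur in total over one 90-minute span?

0.1767

Independent Poisson processes superpose: combined rate λ = 0.84 + 2.2 = 3.04 per hour.
Over the interval, μ = 3.04 × 1.5 = 4.56 (a 90-minute span = 1.5 hours).
P(N ≥ 7) = 1 − P(N ≤ 6) ≈ 0.1767.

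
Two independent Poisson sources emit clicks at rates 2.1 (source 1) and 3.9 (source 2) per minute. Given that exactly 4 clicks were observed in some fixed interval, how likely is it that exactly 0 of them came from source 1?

Given the total, each event is independently from source 1 with probability p = λ_1/(λ_1+λ_2) = 2.1/6 = 0.3500.
So K ~ Binomial(4, 2.1/6): P(K = 0) = C(4,0) · (2.1/6)^0 · (3.9/6)^4 ≈ 0.1785.

0.1785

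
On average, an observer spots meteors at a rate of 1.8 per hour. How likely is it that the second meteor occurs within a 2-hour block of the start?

0.8743

Over the interval, μ = 1.8 × 2 = 3.6 (a 2-hour block = 2 hours).
The second arrival falls in the interval iff at least 2 events occur there: P(S_2 ≤ t) = P(N ≥ 2) = 1 − P(N ≤ 1) ≈ 0.8743.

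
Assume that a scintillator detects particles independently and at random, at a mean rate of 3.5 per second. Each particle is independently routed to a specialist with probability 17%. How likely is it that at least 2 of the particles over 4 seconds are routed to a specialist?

0.6872

Thinning: the particles that are routed to a specialist themselves form a Poisson process with rate 0.17 × 3.5 = 0.595 per second.
Over the interval, μ = 0.595 × 4 = 2.38 (4 seconds).
P(N ≥ 2) = 1 − P(N ≤ 1) ≈ 0.6872.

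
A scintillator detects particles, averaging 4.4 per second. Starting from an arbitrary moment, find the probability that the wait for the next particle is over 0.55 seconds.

The wait for the next event is exponential with rate λ = 4.4 per second.
P(T > 0.55) = e^(−λt) = e^(−4.4 × 0.55) = e^(−2.42) ≈ 0.0889.

0.0889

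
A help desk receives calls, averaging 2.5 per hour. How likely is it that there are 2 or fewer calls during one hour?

With mean μ = 2.5 per hour,
P(N ≤ 2) = Σ_{j=0}^{2} e^(−μ) μ^j/j! ≈ 0.5438.

0.5438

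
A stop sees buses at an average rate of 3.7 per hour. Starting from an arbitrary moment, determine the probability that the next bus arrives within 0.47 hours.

Inter-arrival times are exponential with rate λ = 3.7 per hour.
P(T ≤ 0.47) = 1 − e^(−λt) = 1 − e^(−3.7 × 0.47) = 1 − e^(−1.739) ≈ 0.8243.

0.8243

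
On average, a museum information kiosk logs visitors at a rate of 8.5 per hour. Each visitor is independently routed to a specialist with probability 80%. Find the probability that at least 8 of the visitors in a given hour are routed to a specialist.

0.3715

Thinning: the visitors that are routed to a specialist themselves form a Poisson process with rate 0.8 × 8.5 = 6.8 per hour.
So μ = 6.8.
P(N ≥ 8) = 1 − P(N ≤ 7) ≈ 0.3715.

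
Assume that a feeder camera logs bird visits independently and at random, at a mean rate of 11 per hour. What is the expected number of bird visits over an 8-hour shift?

E[N] = λt = 11 × 8 = 88 (an 8-hour shift = 8 hours).

88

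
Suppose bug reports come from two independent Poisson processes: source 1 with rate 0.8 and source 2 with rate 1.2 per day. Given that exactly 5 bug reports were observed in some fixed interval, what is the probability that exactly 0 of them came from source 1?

Given the total, each event is independently from source 1 with probability p = λ_1/(λ_1+λ_2) = 0.8/2 = 0.4000.
So K ~ Binomial(5, 0.8/2): P(K = 0) = C(5,0) · (0.8/2)^0 · (1.2/2)^5 ≈ 0.0778.

0.0778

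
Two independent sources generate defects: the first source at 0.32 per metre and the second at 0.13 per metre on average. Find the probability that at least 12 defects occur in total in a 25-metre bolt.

0.4505

Independent Poisson processes superpose: combined rate λ = 0.32 + 0.13 = 0.45 per metre.
Over the interval, μ = 0.45 × 25 = 11.25 (a 25-metre bolt = 25 metres).
P(N ≥ 12) = 1 − P(N ≤ 11) ≈ 0.4505.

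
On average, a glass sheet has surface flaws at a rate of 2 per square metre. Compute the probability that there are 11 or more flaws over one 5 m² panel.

0.4170

Over the interval, μ = 2 × 5 = 10 (a 5 m² panel = 5 square metres).
P(N ≥ 11) = 1 − P(N ≤ 10) = 1 − Σ_{j=0}^{10} e^(−μ) μ^j/j! ≈ 0.4170.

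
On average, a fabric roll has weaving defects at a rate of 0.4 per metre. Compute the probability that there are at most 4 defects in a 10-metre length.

0.6288

Over the interval, μ = 0.4 × 10 = 4 (a 10-metre length = 10 metres).
P(N ≤ 4) = Σ_{j=0}^{4} e^(−μ) μ^j/j! ≈ 0.6288.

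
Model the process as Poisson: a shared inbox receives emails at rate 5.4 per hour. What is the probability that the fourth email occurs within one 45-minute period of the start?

0.5762

Over the interval, μ = 5.4 × 0.75 = 4.05 (a 45-minute period = 0.75 hours).
The fourth arrival falls in the interval iff at least 4 events occur there: P(S_4 ≤ t) = P(N ≥ 4) = 1 − P(N ≤ 3) ≈ 0.5762.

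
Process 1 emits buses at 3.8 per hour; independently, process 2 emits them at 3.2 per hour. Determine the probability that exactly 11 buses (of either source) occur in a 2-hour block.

Independent Poisson processes superpose: combined rate λ = 3.8 + 3.2 = 7 per hour.
Over the interval, μ = 7 × 2 = 14 (a 2-hour block = 2 hours).
P(N = 11) = e^(−14) · 14^11/11! ≈ 0.0844.

0.0844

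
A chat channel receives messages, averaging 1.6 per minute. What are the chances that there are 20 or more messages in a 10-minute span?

0.1878

Over the interval, μ = 1.6 × 10 = 16 (a 10-minute span = 10 minutes).
P(N ≥ 20) = 1 − P(N ≤ 19) = 1 − Σ_{j=0}^{19} e^(−μ) μ^j/j! ≈ 0.1878.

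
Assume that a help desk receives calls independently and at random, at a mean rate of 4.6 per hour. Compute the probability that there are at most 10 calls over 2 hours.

0.6820

Over the interval, μ = 4.6 × 2 = 9.2 (2 hours).
P(N ≤ 10) = Σ_{j=0}^{10} e^(−μ) μ^j/j! ≈ 0.6820.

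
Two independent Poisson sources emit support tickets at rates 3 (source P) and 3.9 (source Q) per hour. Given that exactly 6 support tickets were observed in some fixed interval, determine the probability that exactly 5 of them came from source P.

0.0527

Given the total, each event is independently from source P with probability p = λ_P/(λ_P+λ_Q) = 3/6.9 ≈ 0.4348.
So K ~ Binomial(6, 3/6.9): P(K = 5) = C(6,5) · (3/6.9)^5 · (3.9/6.9)^1 ≈ 0.0527.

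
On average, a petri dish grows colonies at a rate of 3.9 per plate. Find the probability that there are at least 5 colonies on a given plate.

0.3516

With mean μ = 3.9 per plate,
P(N ≥ 5) = 1 − P(N ≤ 4) = 1 − Σ_{j=0}^{4} e^(−μ) μ^j/j! ≈ 0.3516.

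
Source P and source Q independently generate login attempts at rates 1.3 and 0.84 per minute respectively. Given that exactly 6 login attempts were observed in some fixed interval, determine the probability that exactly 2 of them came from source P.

0.1314

Given the total, each event is independently from source P with probability p = λ_P/(λ_P+λ_Q) = 1.3/2.14 ≈ 0.6075.
So K ~ Binomial(6, 1.3/2.14): P(K = 2) = C(6,2) · (1.3/2.14)^2 · (0.84/2.14)^4 ≈ 0.1314.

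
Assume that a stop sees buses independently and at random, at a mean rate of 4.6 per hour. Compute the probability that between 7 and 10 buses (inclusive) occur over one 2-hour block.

Over the interval, μ = 4.6 × 2 = 9.2 (a 2-hour block = 2 hours).
P(7 ≤ N ≤ 10) = Σ_{j=7}^{10} e^(−9.2) · 9.2^j/j! ≈ 0.4929.

0.4929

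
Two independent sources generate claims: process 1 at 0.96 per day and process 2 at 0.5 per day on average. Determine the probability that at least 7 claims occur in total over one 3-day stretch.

Independent Poisson processes superpose: combined rate λ = 0.96 + 0.5 = 1.46 per day.
Over the interval, μ = 1.46 × 3 = 4.38 (a 3-day stretch = 3 days).
P(N ≥ 7) = 1 − P(N ≤ 6) ≈ 0.1539.

0.1539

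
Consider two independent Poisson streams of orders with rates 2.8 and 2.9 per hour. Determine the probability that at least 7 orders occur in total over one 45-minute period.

Independent Poisson processes superpose: combined rate λ = 2.8 + 2.9 = 5.7 per hour.
Over the interval, μ = 5.7 × 0.75 = 4.275 (a 45-minute period = 0.75 hours).
P(N ≥ 7) = 1 − P(N ≤ 6) ≈ 0.1412.

0.1412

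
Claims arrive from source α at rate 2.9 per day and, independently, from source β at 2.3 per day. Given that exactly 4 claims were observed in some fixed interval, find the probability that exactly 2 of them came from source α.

Given the total, each event is independently from source α with probability p = λ_α/(λ_α+λ_β) = 2.9/5.2 ≈ 0.5577.
So K ~ Binomial(4, 2.9/5.2): P(K = 2) = C(4,2) · (2.9/5.2)^2 · (2.3/5.2)^2 ≈ 0.3651.

0.3651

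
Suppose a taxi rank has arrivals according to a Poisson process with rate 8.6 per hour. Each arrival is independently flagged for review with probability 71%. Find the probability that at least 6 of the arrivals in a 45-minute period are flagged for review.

Thinning: the arrivals that are flagged for review themselves form a Poisson process with rate 0.71 × 8.6 = 6.106 per hour.
Over the interval, μ = 6.106 × 0.75 = 4.5795 (a 45-minute period = 0.75 hours).
P(N ≥ 6) = 1 − P(N ≤ 5) ≈ 0.3107.

0.3107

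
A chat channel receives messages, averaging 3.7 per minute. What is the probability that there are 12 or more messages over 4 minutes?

Over the interval, μ = 3.7 × 4 = 14.8 (4 minutes).
P(N ≥ 12) = 1 − P(N ≤ 11) = 1 − Σ_{j=0}^{11} e^(−μ) μ^j/j! ≈ 0.8016.

0.8016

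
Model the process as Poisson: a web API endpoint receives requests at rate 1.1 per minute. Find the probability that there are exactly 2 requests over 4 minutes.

Over the interval, μ = 1.1 × 4 = 4.4 (4 minutes).
P(N = 2) = e^(−μ) μ^2/2! = e^(−4.4) · 4.4^2/2 ≈ 0.1188.

0.1188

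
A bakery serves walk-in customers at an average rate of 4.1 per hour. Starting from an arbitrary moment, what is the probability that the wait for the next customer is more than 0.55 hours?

The wait for the next event is exponential with rate λ = 4.1 per hour.
P(T > 0.55) = e^(−λt) = e^(−4.1 × 0.55) = e^(−2.255) ≈ 0.1049.

0.1049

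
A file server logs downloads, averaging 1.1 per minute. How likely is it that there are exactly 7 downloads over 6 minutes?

0.1472

Over the interval, μ = 1.1 × 6 = 6.6 (6 minutes).
P(N = 7) = e^(−μ) μ^7/7! = e^(−6.6) · 6.6^7/5040 ≈ 0.1472.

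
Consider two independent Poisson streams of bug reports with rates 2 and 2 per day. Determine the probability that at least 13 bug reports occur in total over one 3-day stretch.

Independent Poisson processes superpose: combined rate λ = 2 + 2 = 4 per day.
Over the interval, μ = 4 × 3 = 12 (a 3-day stretch = 3 days).
P(N ≥ 13) = 1 − P(N ≤ 12) ≈ 0.4240.

0.4240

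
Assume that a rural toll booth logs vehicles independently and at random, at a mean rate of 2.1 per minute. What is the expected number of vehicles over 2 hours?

E[N] = λt = 2.1 × 120 = 252 (2 hours = 120 minutes).

252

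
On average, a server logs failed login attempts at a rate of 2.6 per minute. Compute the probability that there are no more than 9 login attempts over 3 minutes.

0.7411

Over the interval, μ = 2.6 × 3 = 7.8 (3 minutes).
P(N ≤ 9) = Σ_{j=0}^{9} e^(−μ) μ^j/j! ≈ 0.7411.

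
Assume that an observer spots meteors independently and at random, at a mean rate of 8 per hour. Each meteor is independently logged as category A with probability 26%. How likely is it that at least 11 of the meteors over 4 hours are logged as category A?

0.2171

Thinning: the meteors that are logged as category A themselves form a Poisson process with rate 0.26 × 8 = 2.08 per hour.
Over the interval, μ = 2.08 × 4 = 8.32 (4 hours).
P(N ≥ 11) = 1 − P(N ≤ 10) ≈ 0.2171.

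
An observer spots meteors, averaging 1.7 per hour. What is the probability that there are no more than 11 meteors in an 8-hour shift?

0.2952

Over the interval, μ = 1.7 × 8 = 13.6 (an 8-hour shift = 8 hours).
P(N ≤ 11) = Σ_{j=0}^{11} e^(−μ) μ^j/j! ≈ 0.2952.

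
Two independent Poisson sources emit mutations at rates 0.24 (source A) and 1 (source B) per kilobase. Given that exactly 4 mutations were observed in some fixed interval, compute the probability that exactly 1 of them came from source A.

Given the total, each event is independently from source A with probability p = λ_A/(λ_A+λ_B) = 0.24/1.24 ≈ 0.1935.
So K ~ Binomial(4, 0.24/1.24): P(K = 1) = C(4,1) · (0.24/1.24)^1 · (1/1.24)^3 ≈ 0.4061.

0.4061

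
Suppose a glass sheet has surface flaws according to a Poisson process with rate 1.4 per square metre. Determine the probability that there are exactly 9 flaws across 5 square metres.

Over the interval, μ = 1.4 × 5 = 7 (5 square metres).
P(N = 9) = e^(−μ) μ^9/9! = e^(−7) · 7^9/362880 ≈ 0.1014.

0.1014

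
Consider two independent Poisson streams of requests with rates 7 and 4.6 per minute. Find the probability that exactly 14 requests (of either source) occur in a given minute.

0.0840

Independent Poisson processes superpose: combined rate λ = 7 + 4.6 = 11.6 per minute.
So μ = 11.6.
P(N = 14) = e^(−11.6) · 11.6^14/14! ≈ 0.0840.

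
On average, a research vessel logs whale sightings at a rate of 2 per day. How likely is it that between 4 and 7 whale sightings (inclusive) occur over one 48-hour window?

0.5154

Over the interval, μ = 2 × 2 = 4 (a 48-hour window = 2 days).
P(4 ≤ N ≤ 7) = Σ_{j=4}^{7} e^(−4) · 4^j/j! ≈ 0.5154.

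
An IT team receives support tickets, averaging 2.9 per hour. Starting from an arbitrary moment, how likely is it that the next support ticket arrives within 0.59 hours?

Inter-arrival times are exponential with rate λ = 2.9 per hour.
P(T ≤ 0.59) = 1 − e^(−λt) = 1 − e^(−2.9 × 0.59) = 1 − e^(−1.711) ≈ 0.8193.

0.8193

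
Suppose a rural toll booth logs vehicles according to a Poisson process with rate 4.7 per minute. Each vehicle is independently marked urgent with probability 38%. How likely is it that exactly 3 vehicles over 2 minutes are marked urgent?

Thinning: the vehicles that are marked urgent themselves form a Poisson process with rate 0.38 × 4.7 = 1.786 per minute.
Over the interval, μ = 1.786 × 2 = 3.572 (2 minutes).
P(N = 3) = e^(−3.572) · 3.572^3/3! ≈ 0.2134.

0.2134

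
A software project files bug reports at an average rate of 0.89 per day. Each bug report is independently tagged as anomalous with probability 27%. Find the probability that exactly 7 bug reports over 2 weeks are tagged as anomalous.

0.0335

Thinning: the bug reports that are tagged as anomalous themselves form a Poisson process with rate 0.27 × 0.89 = 0.2403 per day.
Over the interval, μ = 0.2403 × 14 = 3.3642 (2 weeks = 14 days).
P(N = 7) = e^(−3.3642) · 3.3642^7/7! ≈ 0.0335.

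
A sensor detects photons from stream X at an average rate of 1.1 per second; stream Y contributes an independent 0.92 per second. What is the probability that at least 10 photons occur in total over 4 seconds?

0.2934

Independent Poisson processes superpose: combined rate λ = 1.1 + 0.92 = 2.02 per second.
Over the interval, μ = 2.02 × 4 = 8.08 (4 seconds).
P(N ≥ 10) = 1 − P(N ≤ 9) ≈ 0.2934.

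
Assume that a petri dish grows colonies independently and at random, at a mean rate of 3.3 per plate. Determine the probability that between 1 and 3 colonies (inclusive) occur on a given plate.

With mean μ = 3.3 per plate,
P(1 ≤ N ≤ 3) = Σ_{j=1}^{3} e^(−3.3) · 3.3^j/j! ≈ 0.5435.

0.5435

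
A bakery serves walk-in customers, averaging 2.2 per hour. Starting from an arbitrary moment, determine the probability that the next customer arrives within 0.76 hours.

Inter-arrival times are exponential with rate λ = 2.2 per hour.
P(T ≤ 0.76) = 1 − e^(−λt) = 1 − e^(−2.2 × 0.76) = 1 − e^(−1.672) ≈ 0.8121.

0.8121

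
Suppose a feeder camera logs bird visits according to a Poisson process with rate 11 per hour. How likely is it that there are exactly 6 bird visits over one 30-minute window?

Over the interval, μ = 11 × 0.5 = 5.5 (a 30-minute window = 0.5 hours).
P(N = 6) = e^(−μ) μ^6/6! = e^(−5.5) · 5.5^6/720 ≈ 0.1571.

0.1571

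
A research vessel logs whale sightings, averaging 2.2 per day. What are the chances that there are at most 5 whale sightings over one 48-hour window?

Over the interval, μ = 2.2 × 2 = 4.4 (a 48-hour window = 2 days).
P(N ≤ 5) = Σ_{j=0}^{5} e^(−μ) μ^j/j! ≈ 0.7199.

0.7199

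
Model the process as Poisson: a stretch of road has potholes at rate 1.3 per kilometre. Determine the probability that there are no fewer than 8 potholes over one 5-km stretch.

0.3272

Over the interval, μ = 1.3 × 5 = 6.5 (a 5-km stretch = 5 kilometres).
P(N ≥ 8) = 1 − P(N ≤ 7) = 1 − Σ_{j=0}^{7} e^(−μ) μ^j/j! ≈ 0.3272.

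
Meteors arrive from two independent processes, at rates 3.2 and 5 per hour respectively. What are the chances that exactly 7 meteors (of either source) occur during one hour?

Independent Poisson processes superpose: combined rate λ = 3.2 + 5 = 8.2 per hour.
So μ = 8.2.
P(N = 7) = e^(−8.2) · 8.2^7/7! ≈ 0.1358.

0.1358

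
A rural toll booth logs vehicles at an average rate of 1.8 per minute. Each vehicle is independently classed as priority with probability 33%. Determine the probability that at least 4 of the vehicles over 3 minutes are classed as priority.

0.1058

Thinning: the vehicles that are classed as priority themselves form a Poisson process with rate 0.33 × 1.8 = 0.594 per minute.
Over the interval, μ = 0.594 × 3 = 1.782 (3 minutes).
P(N ≥ 4) = 1 − P(N ≤ 3) ≈ 0.1058.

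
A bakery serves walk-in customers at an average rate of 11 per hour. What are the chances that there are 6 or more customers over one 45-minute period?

Over the interval, μ = 11 × 0.75 = 8.25 (a 45-minute period = 0.75 hours).
P(N ≥ 6) = 1 − P(N ≤ 5) = 1 − Σ_{j=0}^{5} e^(−μ) μ^j/j! ≈ 0.8306.

0.8306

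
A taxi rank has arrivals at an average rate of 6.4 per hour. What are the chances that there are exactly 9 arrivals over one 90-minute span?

0.1293

Over the interval, μ = 6.4 × 1.5 = 9.6 (a 90-minute span = 1.5 hours).
P(N = 9) = e^(−μ) μ^9/9! = e^(−9.6) · 9.6^9/362880 ≈ 0.1293.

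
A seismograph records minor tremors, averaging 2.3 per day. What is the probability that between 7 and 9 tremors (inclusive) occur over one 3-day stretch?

Over the interval, μ = 2.3 × 3 = 6.9 (a 3-day stretch = 3 days).
P(7 ≤ N ≤ 9) = Σ_{j=7}^{9} e^(−6.9) · 6.9^j/j! ≈ 0.3758.

0.3758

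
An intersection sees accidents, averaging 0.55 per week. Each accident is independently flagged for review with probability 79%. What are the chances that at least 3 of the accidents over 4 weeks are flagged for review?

0.2528

Thinning: the accidents that are flagged for review themselves form a Poisson process with rate 0.79 × 0.55 = 0.4345 per week.
Over the interval, μ = 0.4345 × 4 = 1.738 (4 weeks).
P(N ≥ 3) = 1 − P(N ≤ 2) ≈ 0.2528.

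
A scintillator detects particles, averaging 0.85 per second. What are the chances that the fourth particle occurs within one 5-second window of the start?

Over the interval, μ = 0.85 × 5 = 4.25 (a 5-second window = 5 seconds).
The fourth arrival falls in the interval iff at least 4 events occur there: P(S_4 ≤ t) = P(N ≥ 4) = 1 − P(N ≤ 3) ≈ 0.6138.

0.6138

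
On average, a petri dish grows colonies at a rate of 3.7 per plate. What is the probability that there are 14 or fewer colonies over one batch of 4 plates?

0.4863

Over the interval, μ = 3.7 × 4 = 14.8 (a batch of 4 plates = 4 plates).
P(N ≤ 14) = Σ_{j=0}^{14} e^(−μ) μ^j/j! ≈ 0.4863.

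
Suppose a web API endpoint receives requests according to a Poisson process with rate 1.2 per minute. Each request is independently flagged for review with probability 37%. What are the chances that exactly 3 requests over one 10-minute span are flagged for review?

Thinning: the requests that are flagged for review themselves form a Poisson process with rate 0.37 × 1.2 = 0.444 per minute.
Over the interval, μ = 0.444 × 10 = 4.44 (a 10-minute span = 10 minutes).
P(N = 3) = e^(−4.44) · 4.44^3/3! ≈ 0.1721.

0.1721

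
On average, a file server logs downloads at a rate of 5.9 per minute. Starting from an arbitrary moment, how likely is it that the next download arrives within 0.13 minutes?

Inter-arrival times are exponential with rate λ = 5.9 per minute.
P(T ≤ 0.13) = 1 − e^(−λt) = 1 − e^(−5.9 × 0.13) = 1 − e^(−0.767) ≈ 0.5356.

0.5356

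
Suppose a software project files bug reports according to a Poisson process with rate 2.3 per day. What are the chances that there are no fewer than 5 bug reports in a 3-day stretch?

0.8177

Over the interval, μ = 2.3 × 3 = 6.9 (a 3-day stretch = 3 days).
P(N ≥ 5) = 1 − P(N ≤ 4) = 1 − Σ_{j=0}^{4} e^(−μ) μ^j/j! ≈ 0.8177.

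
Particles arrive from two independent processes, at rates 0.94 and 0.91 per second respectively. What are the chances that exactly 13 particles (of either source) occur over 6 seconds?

Independent Poisson processes superpose: combined rate λ = 0.94 + 0.91 = 1.85 per second.
Over the interval, μ = 1.85 × 6 = 11.1 (6 seconds).
P(N = 13) = e^(−11.1) · 11.1^13/13! ≈ 0.0942.

0.0942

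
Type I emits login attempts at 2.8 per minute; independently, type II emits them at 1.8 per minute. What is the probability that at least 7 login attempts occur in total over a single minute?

Independent Poisson processes superpose: combined rate λ = 2.8 + 1.8 = 4.6 per minute.
So μ = 4.6.
P(N ≥ 7) = 1 − P(N ≤ 6) ≈ 0.1820.

0.1820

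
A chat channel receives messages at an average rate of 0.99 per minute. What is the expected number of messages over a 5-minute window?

E[N] = λt = 0.99 × 5 = 4.95 (a 5-minute window = 5 minutes).

4.95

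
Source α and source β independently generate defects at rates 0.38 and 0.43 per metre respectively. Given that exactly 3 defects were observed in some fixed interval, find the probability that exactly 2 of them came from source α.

0.3505

Given the total, each event is independently from source α with probability p = λ_α/(λ_α+λ_β) = 0.38/0.81 ≈ 0.4691.
So K ~ Binomial(3, 0.38/0.81): P(K = 2) = C(3,2) · (0.38/0.81)^2 · (0.43/0.81)^1 ≈ 0.3505.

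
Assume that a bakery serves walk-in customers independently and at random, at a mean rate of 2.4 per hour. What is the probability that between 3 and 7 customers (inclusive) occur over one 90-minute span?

0.6665

Over the interval, μ = 2.4 × 1.5 = 3.6 (a 90-minute span = 1.5 hours).
P(3 ≤ N ≤ 7) = Σ_{j=3}^{7} e^(−3.6) · 3.6^j/j! ≈ 0.6665.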